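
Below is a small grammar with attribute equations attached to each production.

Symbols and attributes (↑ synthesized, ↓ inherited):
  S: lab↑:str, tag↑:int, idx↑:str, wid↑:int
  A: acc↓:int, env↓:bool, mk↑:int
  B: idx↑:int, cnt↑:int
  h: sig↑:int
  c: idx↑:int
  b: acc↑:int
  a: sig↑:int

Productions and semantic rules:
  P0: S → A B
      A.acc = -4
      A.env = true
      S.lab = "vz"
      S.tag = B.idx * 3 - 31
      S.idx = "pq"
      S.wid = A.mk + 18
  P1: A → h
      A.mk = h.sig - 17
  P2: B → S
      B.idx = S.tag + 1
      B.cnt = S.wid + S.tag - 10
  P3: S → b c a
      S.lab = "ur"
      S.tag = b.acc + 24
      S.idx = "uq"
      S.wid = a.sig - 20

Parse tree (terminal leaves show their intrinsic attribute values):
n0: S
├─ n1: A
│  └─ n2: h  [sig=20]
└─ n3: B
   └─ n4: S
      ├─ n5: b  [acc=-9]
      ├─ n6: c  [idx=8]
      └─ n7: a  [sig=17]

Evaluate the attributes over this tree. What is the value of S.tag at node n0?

1. n1.acc = -4  [-4]
2. n1.env = true  [true]
3. n2.sig = 20  [terminal]
4. n1.mk = 3  [h.sig - 17]
5. n5.acc = -9  [terminal]
6. n6.idx = 8  [terminal]
7. n7.sig = 17  [terminal]
8. n4.lab = "ur"  ["ur"]
9. n4.tag = 15  [b.acc + 24]
10. n4.idx = "uq"  ["uq"]
11. n4.wid = -3  [a.sig - 20]
12. n3.idx = 16  [S.tag + 1]
13. n3.cnt = 2  [S.wid + S.tag - 10]
14. n0.lab = "vz"  ["vz"]
15. n0.tag = 17  [B.idx * 3 - 31]
16. n0.idx = "pq"  ["pq"]
17. n0.wid = 21  [A.mk + 18]

17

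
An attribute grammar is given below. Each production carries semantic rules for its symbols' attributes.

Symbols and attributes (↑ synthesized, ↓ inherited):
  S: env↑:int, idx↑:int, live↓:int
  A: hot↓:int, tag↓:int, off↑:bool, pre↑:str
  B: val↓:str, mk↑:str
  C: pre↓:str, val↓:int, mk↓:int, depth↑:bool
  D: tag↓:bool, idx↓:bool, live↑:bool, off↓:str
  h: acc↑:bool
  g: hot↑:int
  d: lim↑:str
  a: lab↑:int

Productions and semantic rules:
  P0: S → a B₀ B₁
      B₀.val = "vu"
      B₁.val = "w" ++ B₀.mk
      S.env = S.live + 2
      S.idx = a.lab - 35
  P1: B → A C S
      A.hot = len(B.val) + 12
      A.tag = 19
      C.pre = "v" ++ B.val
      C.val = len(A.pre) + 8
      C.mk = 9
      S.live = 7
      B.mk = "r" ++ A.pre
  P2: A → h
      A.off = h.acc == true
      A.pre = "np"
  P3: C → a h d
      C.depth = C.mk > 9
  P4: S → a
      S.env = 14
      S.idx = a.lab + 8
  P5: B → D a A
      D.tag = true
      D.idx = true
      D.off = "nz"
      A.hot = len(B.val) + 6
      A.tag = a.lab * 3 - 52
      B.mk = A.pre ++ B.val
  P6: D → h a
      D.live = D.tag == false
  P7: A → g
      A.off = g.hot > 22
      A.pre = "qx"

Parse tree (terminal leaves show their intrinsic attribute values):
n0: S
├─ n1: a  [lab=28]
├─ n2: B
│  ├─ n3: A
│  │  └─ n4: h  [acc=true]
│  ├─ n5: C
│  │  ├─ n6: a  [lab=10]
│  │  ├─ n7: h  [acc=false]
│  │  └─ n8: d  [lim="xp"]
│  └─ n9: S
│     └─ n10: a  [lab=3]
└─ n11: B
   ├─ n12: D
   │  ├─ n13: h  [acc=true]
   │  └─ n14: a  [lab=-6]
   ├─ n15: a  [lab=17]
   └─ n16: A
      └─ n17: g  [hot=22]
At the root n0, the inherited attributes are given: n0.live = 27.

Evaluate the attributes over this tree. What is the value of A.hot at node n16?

1. n0.live = 27  [given at root]
2. n1.lab = 28  [terminal]
3. n2.val = "vu"  ["vu"]
4. n3.hot = 14  [len(B.val) + 12]
5. n3.tag = 19  [19]
6. n4.acc = true  [terminal]
7. n3.off = true  [h.acc == true]
8. n3.pre = "np"  ["np"]
9. n5.pre = "vvu"  ["v" ++ B.val]
10. n5.val = 10  [len(A.pre) + 8]
11. n5.mk = 9  [9]
12. n6.lab = 10  [terminal]
13. n7.acc = false  [terminal]
14. n8.lim = "xp"  [terminal]
15. n5.depth = false  [C.mk > 9]
16. n9.live = 7  [7]
17. n10.lab = 3  [terminal]
18. n9.env = 14  [14]
19. n9.idx = 11  [a.lab + 8]
20. n2.mk = "rnp"  ["r" ++ A.pre]
21. n11.val = "wrnp"  ["w" ++ B₀.mk]
22. n12.tag = true  [true]
23. n12.idx = true  [true]
24. n12.off = "nz"  ["nz"]
25. n13.acc = true  [terminal]
26. n14.lab = -6  [terminal]
27. n12.live = false  [D.tag == false]
28. n15.lab = 17  [terminal]
29. n16.hot = 10  [len(B.val) + 6]
30. n16.tag = -1  [a.lab * 3 - 52]
31. n17.hot = 22  [terminal]
32. n16.off = false  [g.hot > 22]
33. n16.pre = "qx"  ["qx"]
34. n11.mk = "qxwrnp"  [A.pre ++ B.val]
35. n0.env = 29  [S.live + 2]
36. n0.idx = -7  [a.lab - 35]

10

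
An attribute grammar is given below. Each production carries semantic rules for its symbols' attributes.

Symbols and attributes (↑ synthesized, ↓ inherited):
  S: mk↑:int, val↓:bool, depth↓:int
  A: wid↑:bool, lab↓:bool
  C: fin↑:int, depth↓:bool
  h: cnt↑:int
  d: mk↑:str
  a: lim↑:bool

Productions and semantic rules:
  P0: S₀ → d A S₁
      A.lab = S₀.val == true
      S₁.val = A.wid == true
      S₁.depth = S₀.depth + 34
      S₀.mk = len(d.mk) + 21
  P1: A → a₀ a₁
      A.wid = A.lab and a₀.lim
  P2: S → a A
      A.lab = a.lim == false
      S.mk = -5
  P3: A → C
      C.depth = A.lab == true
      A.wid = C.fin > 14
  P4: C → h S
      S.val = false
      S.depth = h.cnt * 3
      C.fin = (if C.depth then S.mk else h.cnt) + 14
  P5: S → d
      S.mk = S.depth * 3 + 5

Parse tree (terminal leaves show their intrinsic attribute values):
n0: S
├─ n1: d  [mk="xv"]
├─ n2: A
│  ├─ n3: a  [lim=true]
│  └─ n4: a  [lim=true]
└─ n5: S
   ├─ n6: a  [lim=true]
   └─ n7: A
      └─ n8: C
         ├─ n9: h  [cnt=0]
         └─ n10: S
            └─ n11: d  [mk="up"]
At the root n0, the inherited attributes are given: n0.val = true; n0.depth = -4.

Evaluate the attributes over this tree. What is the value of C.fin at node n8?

14

1. n0.val = true  [given at root]
2. n0.depth = -4  [given at root]
3. n1.mk = "xv"  [terminal]
4. n2.lab = true  [S₀.val == true]
5. n3.lim = true  [terminal]
6. n4.lim = true  [terminal]
7. n2.wid = true  [A.lab and a₀.lim]
8. n5.val = true  [A.wid == true]
9. n5.depth = 30  [S₀.depth + 34]
10. n6.lim = true  [terminal]
11. n7.lab = false  [a.lim == false]
12. n8.depth = false  [A.lab == true]
13. n9.cnt = 0  [terminal]
14. n10.val = false  [false]
15. n10.depth = 0  [h.cnt * 3]
16. n11.mk = "up"  [terminal]
17. n10.mk = 5  [S.depth * 3 + 5]
18. n8.fin = 14  [(if C.depth then S.mk else h.cnt) + 14]
19. n7.wid = false  [C.fin > 14]
20. n5.mk = -5  [-5]
21. n0.mk = 23  [len(d.mk) + 21]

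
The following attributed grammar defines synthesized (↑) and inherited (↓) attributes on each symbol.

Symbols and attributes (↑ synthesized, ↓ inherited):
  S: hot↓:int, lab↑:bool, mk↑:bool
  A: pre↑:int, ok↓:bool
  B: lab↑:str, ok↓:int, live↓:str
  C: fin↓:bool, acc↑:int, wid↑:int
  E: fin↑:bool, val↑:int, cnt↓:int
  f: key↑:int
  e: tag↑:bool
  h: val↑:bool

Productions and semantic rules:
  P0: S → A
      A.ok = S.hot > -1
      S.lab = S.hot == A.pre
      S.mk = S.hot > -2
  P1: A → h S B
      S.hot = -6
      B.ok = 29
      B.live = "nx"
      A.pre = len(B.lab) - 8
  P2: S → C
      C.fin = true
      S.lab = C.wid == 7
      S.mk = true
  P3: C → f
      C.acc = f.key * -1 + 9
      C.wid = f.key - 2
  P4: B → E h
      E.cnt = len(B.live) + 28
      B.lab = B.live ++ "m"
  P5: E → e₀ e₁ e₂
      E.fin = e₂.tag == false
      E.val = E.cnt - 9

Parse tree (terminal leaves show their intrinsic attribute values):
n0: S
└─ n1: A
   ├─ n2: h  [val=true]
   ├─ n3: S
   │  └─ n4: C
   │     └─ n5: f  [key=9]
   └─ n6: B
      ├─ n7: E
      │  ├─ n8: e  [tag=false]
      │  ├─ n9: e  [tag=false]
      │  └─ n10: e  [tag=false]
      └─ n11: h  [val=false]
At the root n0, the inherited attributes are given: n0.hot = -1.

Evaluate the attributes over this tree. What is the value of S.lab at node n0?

1. n0.hot = -1  [given at root]
2. n1.ok = false  [S.hot > -1]
3. n2.val = true  [terminal]
4. n3.hot = -6  [-6]
5. n4.fin = true  [true]
6. n5.key = 9  [terminal]
7. n4.acc = 0  [f.key * -1 + 9]
8. n4.wid = 7  [f.key - 2]
9. n3.lab = true  [C.wid == 7]
10. n3.mk = true  [true]
11. n6.ok = 29  [29]
12. n6.live = "nx"  ["nx"]
13. n7.cnt = 30  [len(B.live) + 28]
14. n8.tag = false  [terminal]
15. n9.tag = false  [terminal]
16. n10.tag = false  [terminal]
17. n7.fin = true  [e₂.tag == false]
18. n7.val = 21  [E.cnt - 9]
19. n11.val = false  [terminal]
20. n6.lab = "nxm"  [B.live ++ "m"]
21. n1.pre = -5  [len(B.lab) - 8]
22. n0.lab = false  [S.hot == A.pre]
23. n0.mk = true  [S.hot > -2]

false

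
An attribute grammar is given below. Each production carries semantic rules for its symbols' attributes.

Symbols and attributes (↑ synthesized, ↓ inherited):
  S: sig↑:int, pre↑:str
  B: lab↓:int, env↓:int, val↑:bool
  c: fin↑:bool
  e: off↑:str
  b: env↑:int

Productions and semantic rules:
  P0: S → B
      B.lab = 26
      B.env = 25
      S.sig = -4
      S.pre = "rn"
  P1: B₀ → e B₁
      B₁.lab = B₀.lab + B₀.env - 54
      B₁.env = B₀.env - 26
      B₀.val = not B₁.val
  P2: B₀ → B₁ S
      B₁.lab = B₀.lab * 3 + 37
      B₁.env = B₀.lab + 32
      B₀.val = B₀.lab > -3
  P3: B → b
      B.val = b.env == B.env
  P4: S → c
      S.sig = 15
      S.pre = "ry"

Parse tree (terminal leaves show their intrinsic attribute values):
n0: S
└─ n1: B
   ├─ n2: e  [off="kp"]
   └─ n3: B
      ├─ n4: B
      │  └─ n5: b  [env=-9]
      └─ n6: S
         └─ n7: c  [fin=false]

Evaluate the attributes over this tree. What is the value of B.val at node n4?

false

1. n1.lab = 26  [26]
2. n1.env = 25  [25]
3. n2.off = "kp"  [terminal]
4. n3.lab = -3  [B₀.lab + B₀.env - 54]
5. n3.env = -1  [B₀.env - 26]
6. n4.lab = 28  [B₀.lab * 3 + 37]
7. n4.env = 29  [B₀.lab + 32]
8. n5.env = -9  [terminal]
9. n4.val = false  [b.env == B.env]
10. n7.fin = false  [terminal]
11. n6.sig = 15  [15]
12. n6.pre = "ry"  ["ry"]
13. n3.val = false  [B₀.lab > -3]
14. n1.val = true  [not B₁.val]
15. n0.sig = -4  [-4]
16. n0.pre = "rn"  ["rn"]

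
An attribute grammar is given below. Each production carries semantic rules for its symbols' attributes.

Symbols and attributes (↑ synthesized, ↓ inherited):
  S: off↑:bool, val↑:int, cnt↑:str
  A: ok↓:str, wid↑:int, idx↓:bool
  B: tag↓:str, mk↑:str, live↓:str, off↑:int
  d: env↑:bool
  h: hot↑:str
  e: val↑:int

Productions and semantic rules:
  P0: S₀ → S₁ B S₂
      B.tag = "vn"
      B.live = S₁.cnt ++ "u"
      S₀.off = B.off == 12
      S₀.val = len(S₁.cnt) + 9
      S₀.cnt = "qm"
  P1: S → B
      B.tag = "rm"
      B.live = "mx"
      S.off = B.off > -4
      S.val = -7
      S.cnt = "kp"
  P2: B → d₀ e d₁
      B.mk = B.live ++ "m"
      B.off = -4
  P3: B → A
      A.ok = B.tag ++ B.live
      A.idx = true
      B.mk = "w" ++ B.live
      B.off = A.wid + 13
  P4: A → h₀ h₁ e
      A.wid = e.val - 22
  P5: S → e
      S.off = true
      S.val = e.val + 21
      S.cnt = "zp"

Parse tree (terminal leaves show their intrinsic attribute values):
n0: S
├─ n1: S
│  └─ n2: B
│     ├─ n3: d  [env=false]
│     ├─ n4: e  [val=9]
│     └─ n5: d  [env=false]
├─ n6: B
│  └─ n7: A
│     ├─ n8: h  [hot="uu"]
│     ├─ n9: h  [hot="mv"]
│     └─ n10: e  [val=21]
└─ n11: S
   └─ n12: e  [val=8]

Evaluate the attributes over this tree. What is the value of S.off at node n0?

true

1. n2.tag = "rm"  ["rm"]
2. n2.live = "mx"  ["mx"]
3. n3.env = false  [terminal]
4. n4.val = 9  [terminal]
5. n5.env = false  [terminal]
6. n2.mk = "mxm"  [B.live ++ "m"]
7. n2.off = -4  [-4]
8. n1.off = false  [B.off > -4]
9. n1.val = -7  [-7]
10. n1.cnt = "kp"  ["kp"]
11. n6.tag = "vn"  ["vn"]
12. n6.live = "kpu"  [S₁.cnt ++ "u"]
13. n7.ok = "vnkpu"  [B.tag ++ B.live]
14. n7.idx = true  [true]
15. n8.hot = "uu"  [terminal]
16. n9.hot = "mv"  [terminal]
17. n10.val = 21  [terminal]
18. n7.wid = -1  [e.val - 22]
19. n6.mk = "wkpu"  ["w" ++ B.live]
20. n6.off = 12  [A.wid + 13]
21. n12.val = 8  [terminal]
22. n11.off = true  [true]
23. n11.val = 29  [e.val + 21]
24. n11.cnt = "zp"  ["zp"]
25. n0.off = true  [B.off == 12]
26. n0.val = 11  [len(S₁.cnt) + 9]
27. n0.cnt = "qm"  ["qm"]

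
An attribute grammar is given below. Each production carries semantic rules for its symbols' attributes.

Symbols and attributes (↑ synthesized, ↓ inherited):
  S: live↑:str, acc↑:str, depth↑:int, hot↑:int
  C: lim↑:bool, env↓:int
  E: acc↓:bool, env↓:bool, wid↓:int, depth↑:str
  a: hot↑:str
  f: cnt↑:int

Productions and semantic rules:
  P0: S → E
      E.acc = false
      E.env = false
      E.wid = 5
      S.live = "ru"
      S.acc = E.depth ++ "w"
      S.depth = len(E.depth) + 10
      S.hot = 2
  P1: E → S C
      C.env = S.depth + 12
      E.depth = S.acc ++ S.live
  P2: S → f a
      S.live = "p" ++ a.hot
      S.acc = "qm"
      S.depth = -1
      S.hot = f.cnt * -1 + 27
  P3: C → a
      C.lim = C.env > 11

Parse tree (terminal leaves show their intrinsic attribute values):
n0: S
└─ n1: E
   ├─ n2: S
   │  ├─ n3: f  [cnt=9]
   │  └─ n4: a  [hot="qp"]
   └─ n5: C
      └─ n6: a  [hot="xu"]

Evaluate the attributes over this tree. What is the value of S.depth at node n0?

1. n1.acc = false  [false]
2. n1.env = false  [false]
3. n1.wid = 5  [5]
4. n3.cnt = 9  [terminal]
5. n4.hot = "qp"  [terminal]
6. n2.live = "pqp"  ["p" ++ a.hot]
7. n2.acc = "qm"  ["qm"]
8. n2.depth = -1  [-1]
9. n2.hot = 18  [f.cnt * -1 + 27]
10. n5.env = 11  [S.depth + 12]
11. n6.hot = "xu"  [terminal]
12. n5.lim = false  [C.env > 11]
13. n1.depth = "qmpqp"  [S.acc ++ S.live]
14. n0.live = "ru"  ["ru"]
15. n0.acc = "qmpqpw"  [E.depth ++ "w"]
16. n0.depth = 15  [len(E.depth) + 10]
17. n0.hot = 2  [2]

15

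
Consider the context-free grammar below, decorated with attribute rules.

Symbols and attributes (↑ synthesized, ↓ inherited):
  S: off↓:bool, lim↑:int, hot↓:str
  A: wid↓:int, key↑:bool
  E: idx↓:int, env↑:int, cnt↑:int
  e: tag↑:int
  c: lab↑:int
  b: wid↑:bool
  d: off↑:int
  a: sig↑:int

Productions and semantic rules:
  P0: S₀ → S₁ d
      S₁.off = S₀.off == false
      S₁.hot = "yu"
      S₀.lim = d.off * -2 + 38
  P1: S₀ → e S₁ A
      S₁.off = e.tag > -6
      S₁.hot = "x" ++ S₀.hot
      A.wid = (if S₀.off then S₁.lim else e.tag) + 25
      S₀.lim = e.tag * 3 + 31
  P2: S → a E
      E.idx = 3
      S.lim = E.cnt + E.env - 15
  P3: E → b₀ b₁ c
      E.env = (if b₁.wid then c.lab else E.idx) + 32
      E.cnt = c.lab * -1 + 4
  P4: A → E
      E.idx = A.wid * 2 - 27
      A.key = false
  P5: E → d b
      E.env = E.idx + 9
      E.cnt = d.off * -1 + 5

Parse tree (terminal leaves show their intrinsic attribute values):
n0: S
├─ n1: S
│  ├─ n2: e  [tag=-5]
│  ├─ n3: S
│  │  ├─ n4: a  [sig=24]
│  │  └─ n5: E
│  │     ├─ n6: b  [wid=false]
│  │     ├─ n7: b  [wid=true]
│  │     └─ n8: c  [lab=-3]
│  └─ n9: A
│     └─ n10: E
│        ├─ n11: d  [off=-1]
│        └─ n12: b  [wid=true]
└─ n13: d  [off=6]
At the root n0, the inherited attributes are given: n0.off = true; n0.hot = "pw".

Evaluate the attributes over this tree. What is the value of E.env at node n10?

1. n0.off = true  [given at root]
2. n0.hot = "pw"  [given at root]
3. n1.off = false  [S₀.off == false]
4. n1.hot = "yu"  ["yu"]
5. n2.tag = -5  [terminal]
6. n3.off = true  [e.tag > -6]
7. n3.hot = "xyu"  ["x" ++ S₀.hot]
8. n4.sig = 24  [terminal]
9. n5.idx = 3  [3]
10. n6.wid = false  [terminal]
11. n7.wid = true  [terminal]
12. n8.lab = -3  [terminal]
13. n5.env = 29  [(if b₁.wid then c.lab else E.idx) + 32]
14. n5.cnt = 7  [c.lab * -1 + 4]
15. n3.lim = 21  [E.cnt + E.env - 15]
16. n9.wid = 20  [(if S₀.off then S₁.lim else e.tag) + 25]
17. n10.idx = 13  [A.wid * 2 - 27]
18. n11.off = -1  [terminal]
19. n12.wid = true  [terminal]
20. n10.env = 22  [E.idx + 9]
21. n10.cnt = 6  [d.off * -1 + 5]
22. n9.key = false  [false]
23. n1.lim = 16  [e.tag * 3 + 31]
24. n13.off = 6  [terminal]
25. n0.lim = 26  [d.off * -2 + 38]

22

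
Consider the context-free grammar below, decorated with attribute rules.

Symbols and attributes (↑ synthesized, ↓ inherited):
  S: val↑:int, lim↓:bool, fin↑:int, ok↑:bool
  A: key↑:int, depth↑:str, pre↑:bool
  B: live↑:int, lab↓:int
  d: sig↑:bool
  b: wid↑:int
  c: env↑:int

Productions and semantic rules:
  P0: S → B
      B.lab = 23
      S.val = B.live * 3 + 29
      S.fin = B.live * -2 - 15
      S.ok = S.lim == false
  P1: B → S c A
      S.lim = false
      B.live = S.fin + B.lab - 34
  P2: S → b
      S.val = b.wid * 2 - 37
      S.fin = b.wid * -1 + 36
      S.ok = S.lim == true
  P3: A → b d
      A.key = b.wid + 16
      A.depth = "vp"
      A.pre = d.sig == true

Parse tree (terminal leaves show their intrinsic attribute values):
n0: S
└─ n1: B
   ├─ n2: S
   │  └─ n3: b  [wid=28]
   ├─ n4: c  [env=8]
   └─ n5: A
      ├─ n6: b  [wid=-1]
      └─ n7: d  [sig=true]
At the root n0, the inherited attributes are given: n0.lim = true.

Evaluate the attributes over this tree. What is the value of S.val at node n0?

20

1. n0.lim = true  [given at root]
2. n1.lab = 23  [23]
3. n2.lim = false  [false]
4. n3.wid = 28  [terminal]
5. n2.val = 19  [b.wid * 2 - 37]
6. n2.fin = 8  [b.wid * -1 + 36]
7. n2.ok = false  [S.lim == true]
8. n4.env = 8  [terminal]
9. n6.wid = -1  [terminal]
10. n7.sig = true  [terminal]
11. n5.key = 15  [b.wid + 16]
12. n5.depth = "vp"  ["vp"]
13. n5.pre = true  [d.sig == true]
14. n1.live = -3  [S.fin + B.lab - 34]
15. n0.val = 20  [B.live * 3 + 29]
16. n0.fin = -9  [B.live * -2 - 15]
17. n0.ok = false  [S.lim == false]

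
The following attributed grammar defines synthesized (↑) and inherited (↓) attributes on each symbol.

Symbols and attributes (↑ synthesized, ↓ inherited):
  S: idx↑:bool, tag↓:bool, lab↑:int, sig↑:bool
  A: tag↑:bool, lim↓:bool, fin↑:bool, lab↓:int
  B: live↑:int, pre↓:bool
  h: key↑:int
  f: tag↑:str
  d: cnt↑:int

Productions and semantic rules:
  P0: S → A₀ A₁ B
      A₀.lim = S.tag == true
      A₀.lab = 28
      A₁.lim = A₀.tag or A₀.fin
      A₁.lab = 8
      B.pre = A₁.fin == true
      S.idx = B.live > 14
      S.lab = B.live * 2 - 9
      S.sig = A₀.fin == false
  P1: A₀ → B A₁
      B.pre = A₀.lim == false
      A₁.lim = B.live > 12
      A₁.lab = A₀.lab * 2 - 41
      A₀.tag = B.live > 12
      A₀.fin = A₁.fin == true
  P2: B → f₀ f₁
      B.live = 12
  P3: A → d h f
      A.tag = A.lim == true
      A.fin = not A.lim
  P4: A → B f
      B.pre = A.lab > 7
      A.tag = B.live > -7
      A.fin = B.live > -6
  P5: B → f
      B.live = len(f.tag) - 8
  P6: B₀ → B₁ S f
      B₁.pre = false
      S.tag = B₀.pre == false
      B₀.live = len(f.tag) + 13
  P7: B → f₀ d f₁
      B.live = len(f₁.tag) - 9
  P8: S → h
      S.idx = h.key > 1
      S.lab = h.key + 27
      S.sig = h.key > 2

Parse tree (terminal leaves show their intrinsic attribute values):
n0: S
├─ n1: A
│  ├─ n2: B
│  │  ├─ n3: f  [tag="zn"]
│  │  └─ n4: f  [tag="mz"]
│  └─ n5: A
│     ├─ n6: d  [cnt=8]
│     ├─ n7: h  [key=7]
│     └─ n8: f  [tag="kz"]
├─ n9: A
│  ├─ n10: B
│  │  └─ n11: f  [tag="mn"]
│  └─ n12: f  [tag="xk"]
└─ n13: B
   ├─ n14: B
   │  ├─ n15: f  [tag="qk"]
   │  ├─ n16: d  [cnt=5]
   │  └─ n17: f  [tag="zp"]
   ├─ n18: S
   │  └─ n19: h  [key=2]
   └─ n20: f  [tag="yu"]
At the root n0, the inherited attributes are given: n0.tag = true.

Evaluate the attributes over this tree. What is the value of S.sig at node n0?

1. n0.tag = true  [given at root]
2. n1.lim = true  [S.tag == true]
3. n1.lab = 28  [28]
4. n2.pre = false  [A₀.lim == false]
5. n3.tag = "zn"  [terminal]
6. n4.tag = "mz"  [terminal]
7. n2.live = 12  [12]
8. n5.lim = false  [B.live > 12]
9. n5.lab = 15  [A₀.lab * 2 - 41]
10. n6.cnt = 8  [terminal]
11. n7.key = 7  [terminal]
12. n8.tag = "kz"  [terminal]
13. n5.tag = false  [A.lim == true]
14. n5.fin = true  [not A.lim]
15. n1.tag = false  [B.live > 12]
16. n1.fin = true  [A₁.fin == true]
17. n9.lim = true  [A₀.tag or A₀.fin]
18. n9.lab = 8  [8]
19. n10.pre = true  [A.lab > 7]
20. n11.tag = "mn"  [terminal]
21. n10.live = -6  [len(f.tag) - 8]
22. n12.tag = "xk"  [terminal]
23. n9.tag = true  [B.live > -7]
24. n9.fin = false  [B.live > -6]
25. n13.pre = false  [A₁.fin == true]
26. n14.pre = false  [false]
27. n15.tag = "qk"  [terminal]
28. n16.cnt = 5  [terminal]
29. n17.tag = "zp"  [terminal]
30. n14.live = -7  [len(f₁.tag) - 9]
31. n18.tag = true  [B₀.pre == false]
32. n19.key = 2  [terminal]
33. n18.idx = true  [h.key > 1]
34. n18.lab = 29  [h.key + 27]
35. n18.sig = false  [h.key > 2]
36. n20.tag = "yu"  [terminal]
37. n13.live = 15  [len(f.tag) + 13]
38. n0.idx = true  [B.live > 14]
39. n0.lab = 21  [B.live * 2 - 9]
40. n0.sig = false  [A₀.fin == false]

false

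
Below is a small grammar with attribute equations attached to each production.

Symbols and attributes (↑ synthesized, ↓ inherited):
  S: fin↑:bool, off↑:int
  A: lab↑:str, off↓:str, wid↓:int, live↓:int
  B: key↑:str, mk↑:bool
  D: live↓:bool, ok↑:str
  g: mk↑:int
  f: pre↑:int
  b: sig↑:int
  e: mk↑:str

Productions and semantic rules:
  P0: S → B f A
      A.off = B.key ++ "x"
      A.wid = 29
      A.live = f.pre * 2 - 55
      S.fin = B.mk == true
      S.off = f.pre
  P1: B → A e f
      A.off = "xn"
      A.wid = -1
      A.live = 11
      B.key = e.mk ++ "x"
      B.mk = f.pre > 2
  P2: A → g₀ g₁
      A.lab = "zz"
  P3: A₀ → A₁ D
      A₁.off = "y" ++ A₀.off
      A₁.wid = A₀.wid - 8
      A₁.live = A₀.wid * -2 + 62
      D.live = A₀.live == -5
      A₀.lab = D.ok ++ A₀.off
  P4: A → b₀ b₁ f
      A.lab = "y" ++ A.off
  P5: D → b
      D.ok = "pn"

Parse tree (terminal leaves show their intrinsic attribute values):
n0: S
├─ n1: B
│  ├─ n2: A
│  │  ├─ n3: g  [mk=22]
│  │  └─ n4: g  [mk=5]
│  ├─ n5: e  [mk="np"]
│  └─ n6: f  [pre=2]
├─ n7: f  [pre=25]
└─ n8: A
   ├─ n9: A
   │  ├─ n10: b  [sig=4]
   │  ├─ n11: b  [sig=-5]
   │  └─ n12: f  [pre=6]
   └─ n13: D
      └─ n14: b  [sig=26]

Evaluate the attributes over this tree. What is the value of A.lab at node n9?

1. n2.off = "xn"  ["xn"]
2. n2.wid = -1  [-1]
3. n2.live = 11  [11]
4. n3.mk = 22  [terminal]
5. n4.mk = 5  [terminal]
6. n2.lab = "zz"  ["zz"]
7. n5.mk = "np"  [terminal]
8. n6.pre = 2  [terminal]
9. n1.key = "npx"  [e.mk ++ "x"]
10. n1.mk = false  [f.pre > 2]
11. n7.pre = 25  [terminal]
12. n8.off = "npxx"  [B.key ++ "x"]
13. n8.wid = 29  [29]
14. n8.live = -5  [f.pre * 2 - 55]
15. n9.off = "ynpxx"  ["y" ++ A₀.off]
16. n9.wid = 21  [A₀.wid - 8]
17. n9.live = 4  [A₀.wid * -2 + 62]
18. n10.sig = 4  [terminal]
19. n11.sig = -5  [terminal]
20. n12.pre = 6  [terminal]
21. n9.lab = "yynpxx"  ["y" ++ A.off]
22. n13.live = true  [A₀.live == -5]
23. n14.sig = 26  [terminal]
24. n13.ok = "pn"  ["pn"]
25. n8.lab = "pnnpxx"  [D.ok ++ A₀.off]
26. n0.fin = false  [B.mk == true]
27. n0.off = 25  [f.pre]

"yynpxx"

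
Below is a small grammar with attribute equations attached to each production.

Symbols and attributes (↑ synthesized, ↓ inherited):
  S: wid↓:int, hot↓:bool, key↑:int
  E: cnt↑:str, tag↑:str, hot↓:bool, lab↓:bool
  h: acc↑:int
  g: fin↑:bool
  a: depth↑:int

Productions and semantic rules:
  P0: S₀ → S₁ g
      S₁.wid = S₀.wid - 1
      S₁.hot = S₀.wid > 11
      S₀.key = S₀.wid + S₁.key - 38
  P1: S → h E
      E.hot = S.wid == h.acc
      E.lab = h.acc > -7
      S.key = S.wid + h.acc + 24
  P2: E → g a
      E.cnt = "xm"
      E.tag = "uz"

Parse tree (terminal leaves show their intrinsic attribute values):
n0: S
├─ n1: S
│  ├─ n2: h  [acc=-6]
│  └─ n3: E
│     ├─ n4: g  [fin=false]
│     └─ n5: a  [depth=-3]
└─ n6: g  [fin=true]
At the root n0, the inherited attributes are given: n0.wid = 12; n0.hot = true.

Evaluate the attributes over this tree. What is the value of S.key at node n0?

1. n0.wid = 12  [given at root]
2. n0.hot = true  [given at root]
3. n1.wid = 11  [S₀.wid - 1]
4. n1.hot = true  [S₀.wid > 11]
5. n2.acc = -6  [terminal]
6. n3.hot = false  [S.wid == h.acc]
7. n3.lab = true  [h.acc > -7]
8. n4.fin = false  [terminal]
9. n5.depth = -3  [terminal]
10. n3.cnt = "xm"  ["xm"]
11. n3.tag = "uz"  ["uz"]
12. n1.key = 29  [S.wid + h.acc + 24]
13. n6.fin = true  [terminal]
14. n0.key = 3  [S₀.wid + S₁.key - 38]

3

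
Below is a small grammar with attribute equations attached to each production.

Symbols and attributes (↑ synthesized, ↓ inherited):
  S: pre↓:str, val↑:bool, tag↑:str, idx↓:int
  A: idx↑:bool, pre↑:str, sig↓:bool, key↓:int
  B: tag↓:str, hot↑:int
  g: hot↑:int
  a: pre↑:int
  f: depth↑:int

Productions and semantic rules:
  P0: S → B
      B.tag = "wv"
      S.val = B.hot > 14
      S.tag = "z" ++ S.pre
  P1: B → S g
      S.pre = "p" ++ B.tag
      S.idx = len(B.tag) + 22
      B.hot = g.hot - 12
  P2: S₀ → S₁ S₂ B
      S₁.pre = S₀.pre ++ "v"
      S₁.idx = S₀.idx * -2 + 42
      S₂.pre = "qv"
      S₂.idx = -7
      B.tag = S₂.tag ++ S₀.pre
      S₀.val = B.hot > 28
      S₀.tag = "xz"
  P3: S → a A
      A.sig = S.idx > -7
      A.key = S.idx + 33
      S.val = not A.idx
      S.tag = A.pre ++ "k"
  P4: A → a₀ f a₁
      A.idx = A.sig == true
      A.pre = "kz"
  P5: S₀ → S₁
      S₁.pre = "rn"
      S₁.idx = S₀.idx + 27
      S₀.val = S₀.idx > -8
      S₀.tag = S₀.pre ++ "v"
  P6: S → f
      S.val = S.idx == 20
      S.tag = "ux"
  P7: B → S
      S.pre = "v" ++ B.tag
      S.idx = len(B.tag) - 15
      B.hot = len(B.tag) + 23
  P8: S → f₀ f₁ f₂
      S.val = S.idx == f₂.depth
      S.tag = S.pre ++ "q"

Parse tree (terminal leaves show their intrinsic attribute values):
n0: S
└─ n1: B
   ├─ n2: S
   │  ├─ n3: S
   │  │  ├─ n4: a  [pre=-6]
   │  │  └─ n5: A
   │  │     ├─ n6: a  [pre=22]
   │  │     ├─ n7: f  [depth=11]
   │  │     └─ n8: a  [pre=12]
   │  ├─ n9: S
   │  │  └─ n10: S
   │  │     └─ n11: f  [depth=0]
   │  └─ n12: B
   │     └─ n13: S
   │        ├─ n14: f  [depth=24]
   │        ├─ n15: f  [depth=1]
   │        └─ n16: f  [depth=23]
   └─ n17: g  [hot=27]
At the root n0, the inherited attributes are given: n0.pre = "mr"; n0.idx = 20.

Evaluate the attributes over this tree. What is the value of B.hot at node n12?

29

1. n0.pre = "mr"  [given at root]
2. n0.idx = 20  [given at root]
3. n1.tag = "wv"  ["wv"]
4. n2.pre = "pwv"  ["p" ++ B.tag]
5. n2.idx = 24  [len(B.tag) + 22]
6. n3.pre = "pwvv"  [S₀.pre ++ "v"]
7. n3.idx = -6  [S₀.idx * -2 + 42]
8. n4.pre = -6  [terminal]
9. n5.sig = true  [S.idx > -7]
10. n5.key = 27  [S.idx + 33]
11. n6.pre = 22  [terminal]
12. n7.depth = 11  [terminal]
13. n8.pre = 12  [terminal]
14. n5.idx = true  [A.sig == true]
15. n5.pre = "kz"  ["kz"]
16. n3.val = false  [not A.idx]
17. n3.tag = "kzk"  [A.pre ++ "k"]
18. n9.pre = "qv"  ["qv"]
19. n9.idx = -7  [-7]
20. n10.pre = "rn"  ["rn"]
21. n10.idx = 20  [S₀.idx + 27]
22. n11.depth = 0  [terminal]
23. n10.val = true  [S.idx == 20]
24. n10.tag = "ux"  ["ux"]
25. n9.val = true  [S₀.idx > -8]
26. n9.tag = "qvv"  [S₀.pre ++ "v"]
27. n12.tag = "qvvpwv"  [S₂.tag ++ S₀.pre]
28. n13.pre = "vqvvpwv"  ["v" ++ B.tag]
29. n13.idx = -9  [len(B.tag) - 15]
30. n14.depth = 24  [terminal]
31. n15.depth = 1  [terminal]
32. n16.depth = 23  [terminal]
33. n13.val = false  [S.idx == f₂.depth]
34. n13.tag = "vqvvpwvq"  [S.pre ++ "q"]
35. n12.hot = 29  [len(B.tag) + 23]
36. n2.val = true  [B.hot > 28]
37. n2.tag = "xz"  ["xz"]
38. n17.hot = 27  [terminal]
39. n1.hot = 15  [g.hot - 12]
40. n0.val = true  [B.hot > 14]
41. n0.tag = "zmr"  ["z" ++ S.pre]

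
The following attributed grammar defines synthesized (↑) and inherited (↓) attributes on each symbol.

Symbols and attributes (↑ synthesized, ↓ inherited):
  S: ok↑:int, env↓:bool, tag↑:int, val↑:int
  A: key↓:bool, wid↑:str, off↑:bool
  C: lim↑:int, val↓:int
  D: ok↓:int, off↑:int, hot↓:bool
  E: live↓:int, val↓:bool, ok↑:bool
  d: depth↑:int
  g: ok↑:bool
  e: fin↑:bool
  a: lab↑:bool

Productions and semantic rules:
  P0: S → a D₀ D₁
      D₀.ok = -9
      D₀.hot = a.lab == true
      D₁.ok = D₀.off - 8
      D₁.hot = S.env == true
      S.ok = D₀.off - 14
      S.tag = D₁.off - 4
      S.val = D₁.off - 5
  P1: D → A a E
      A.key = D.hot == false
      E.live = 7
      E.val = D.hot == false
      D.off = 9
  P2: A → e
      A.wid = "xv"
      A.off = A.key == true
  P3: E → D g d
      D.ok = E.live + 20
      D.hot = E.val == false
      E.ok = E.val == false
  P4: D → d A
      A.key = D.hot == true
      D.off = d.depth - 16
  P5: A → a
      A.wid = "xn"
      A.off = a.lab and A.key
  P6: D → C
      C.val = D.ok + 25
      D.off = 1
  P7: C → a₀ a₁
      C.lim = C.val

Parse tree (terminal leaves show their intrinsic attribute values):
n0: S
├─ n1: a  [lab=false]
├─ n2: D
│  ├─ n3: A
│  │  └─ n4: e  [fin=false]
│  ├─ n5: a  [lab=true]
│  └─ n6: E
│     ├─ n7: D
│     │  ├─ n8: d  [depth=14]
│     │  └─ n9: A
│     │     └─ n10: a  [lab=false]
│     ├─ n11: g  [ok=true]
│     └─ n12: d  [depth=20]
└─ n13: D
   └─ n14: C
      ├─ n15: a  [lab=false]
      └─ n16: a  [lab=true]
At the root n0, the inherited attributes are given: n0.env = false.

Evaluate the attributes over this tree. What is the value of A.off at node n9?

false

1. n0.env = false  [given at root]
2. n1.lab = false  [terminal]
3. n2.ok = -9  [-9]
4. n2.hot = false  [a.lab == true]
5. n3.key = true  [D.hot == false]
6. n4.fin = false  [terminal]
7. n3.wid = "xv"  ["xv"]
8. n3.off = true  [A.key == true]
9. n5.lab = true  [terminal]
10. n6.live = 7  [7]
11. n6.val = true  [D.hot == false]
12. n7.ok = 27  [E.live + 20]
13. n7.hot = false  [E.val == false]
14. n8.depth = 14  [terminal]
15. n9.key = false  [D.hot == true]
16. n10.lab = false  [terminal]
17. n9.wid = "xn"  ["xn"]
18. n9.off = false  [a.lab and A.key]
19. n7.off = -2  [d.depth - 16]
20. n11.ok = true  [terminal]
21. n12.depth = 20  [terminal]
22. n6.ok = false  [E.val == false]
23. n2.off = 9  [9]
24. n13.ok = 1  [D₀.off - 8]
25. n13.hot = false  [S.env == true]
26. n14.val = 26  [D.ok + 25]
27. n15.lab = false  [terminal]
28. n16.lab = true  [terminal]
29. n14.lim = 26  [C.val]
30. n13.off = 1  [1]
31. n0.ok = -5  [D₀.off - 14]
32. n0.tag = -3  [D₁.off - 4]
33. n0.val = -4  [D₁.off - 5]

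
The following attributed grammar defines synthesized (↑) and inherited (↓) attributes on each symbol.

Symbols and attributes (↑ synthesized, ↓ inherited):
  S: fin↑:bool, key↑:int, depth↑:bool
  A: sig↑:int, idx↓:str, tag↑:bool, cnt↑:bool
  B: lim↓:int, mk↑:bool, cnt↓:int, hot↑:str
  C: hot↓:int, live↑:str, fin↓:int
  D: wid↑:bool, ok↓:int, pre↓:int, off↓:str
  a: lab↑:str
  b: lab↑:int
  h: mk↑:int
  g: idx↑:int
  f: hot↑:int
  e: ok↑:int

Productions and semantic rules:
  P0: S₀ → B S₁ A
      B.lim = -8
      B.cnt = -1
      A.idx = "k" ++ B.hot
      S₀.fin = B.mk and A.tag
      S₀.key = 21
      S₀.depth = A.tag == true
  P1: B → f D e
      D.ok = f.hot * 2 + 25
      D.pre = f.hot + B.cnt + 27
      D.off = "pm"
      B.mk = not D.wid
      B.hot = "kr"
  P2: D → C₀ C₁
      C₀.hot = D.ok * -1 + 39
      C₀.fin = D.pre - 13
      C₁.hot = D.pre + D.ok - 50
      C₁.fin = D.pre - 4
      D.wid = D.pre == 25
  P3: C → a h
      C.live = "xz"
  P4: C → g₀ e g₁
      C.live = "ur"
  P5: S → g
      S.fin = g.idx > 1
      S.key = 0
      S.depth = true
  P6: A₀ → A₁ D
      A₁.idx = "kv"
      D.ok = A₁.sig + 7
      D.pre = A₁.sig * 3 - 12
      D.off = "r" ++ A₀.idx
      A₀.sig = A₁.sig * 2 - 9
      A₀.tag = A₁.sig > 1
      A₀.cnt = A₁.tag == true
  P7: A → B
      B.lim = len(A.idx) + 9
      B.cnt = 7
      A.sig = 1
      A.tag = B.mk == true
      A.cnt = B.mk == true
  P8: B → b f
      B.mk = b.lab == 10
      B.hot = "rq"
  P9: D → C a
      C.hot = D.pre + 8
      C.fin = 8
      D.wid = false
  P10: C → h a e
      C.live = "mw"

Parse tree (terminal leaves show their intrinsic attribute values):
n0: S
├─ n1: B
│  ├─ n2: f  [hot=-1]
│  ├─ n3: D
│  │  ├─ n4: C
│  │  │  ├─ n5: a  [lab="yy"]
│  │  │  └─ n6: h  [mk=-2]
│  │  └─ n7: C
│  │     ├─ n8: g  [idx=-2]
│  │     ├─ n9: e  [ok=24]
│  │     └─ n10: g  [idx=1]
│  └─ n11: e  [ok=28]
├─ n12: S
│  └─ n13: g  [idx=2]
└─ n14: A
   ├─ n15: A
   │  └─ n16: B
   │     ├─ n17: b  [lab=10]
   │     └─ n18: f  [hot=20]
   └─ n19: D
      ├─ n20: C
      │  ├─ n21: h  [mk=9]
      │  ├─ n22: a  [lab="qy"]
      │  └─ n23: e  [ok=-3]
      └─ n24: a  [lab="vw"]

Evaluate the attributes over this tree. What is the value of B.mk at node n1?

false

1. n1.lim = -8  [-8]
2. n1.cnt = -1  [-1]
3. n2.hot = -1  [terminal]
4. n3.ok = 23  [f.hot * 2 + 25]
5. n3.pre = 25  [f.hot + B.cnt + 27]
6. n3.off = "pm"  ["pm"]
7. n4.hot = 16  [D.ok * -1 + 39]
8. n4.fin = 12  [D.pre - 13]
9. n5.lab = "yy"  [terminal]
10. n6.mk = -2  [terminal]
11. n4.live = "xz"  ["xz"]
12. n7.hot = -2  [D.pre + D.ok - 50]
13. n7.fin = 21  [D.pre - 4]
14. n8.idx = -2  [terminal]
15. n9.ok = 24  [terminal]
16. n10.idx = 1  [terminal]
17. n7.live = "ur"  ["ur"]
18. n3.wid = true  [D.pre == 25]
19. n11.ok = 28  [terminal]
20. n1.mk = false  [not D.wid]
21. n1.hot = "kr"  ["kr"]
22. n13.idx = 2  [terminal]
23. n12.fin = true  [g.idx > 1]
24. n12.key = 0  [0]
25. n12.depth = true  [true]
26. n14.idx = "kkr"  ["k" ++ B.hot]
27. n15.idx = "kv"  ["kv"]
28. n16.lim = 11  [len(A.idx) + 9]
29. n16.cnt = 7  [7]
30. n17.lab = 10  [terminal]
31. n18.hot = 20  [terminal]
32. n16.mk = true  [b.lab == 10]
33. n16.hot = "rq"  ["rq"]
34. n15.sig = 1  [1]
35. n15.tag = true  [B.mk == true]
36. n15.cnt = true  [B.mk == true]
37. n19.ok = 8  [A₁.sig + 7]
38. n19.pre = -9  [A₁.sig * 3 - 12]
39. n19.off = "rkkr"  ["r" ++ A₀.idx]
40. n20.hot = -1  [D.pre + 8]
41. n20.fin = 8  [8]
42. n21.mk = 9  [terminal]
43. n22.lab = "qy"  [terminal]
44. n23.ok = -3  [terminal]
45. n20.live = "mw"  ["mw"]
46. n24.lab = "vw"  [terminal]
47. n19.wid = false  [false]
48. n14.sig = -7  [A₁.sig * 2 - 9]
49. n14.tag = false  [A₁.sig > 1]
50. n14.cnt = true  [A₁.tag == true]
51. n0.fin = false  [B.mk and A.tag]
52. n0.key = 21  [21]
53. n0.depth = false  [A.tag == true]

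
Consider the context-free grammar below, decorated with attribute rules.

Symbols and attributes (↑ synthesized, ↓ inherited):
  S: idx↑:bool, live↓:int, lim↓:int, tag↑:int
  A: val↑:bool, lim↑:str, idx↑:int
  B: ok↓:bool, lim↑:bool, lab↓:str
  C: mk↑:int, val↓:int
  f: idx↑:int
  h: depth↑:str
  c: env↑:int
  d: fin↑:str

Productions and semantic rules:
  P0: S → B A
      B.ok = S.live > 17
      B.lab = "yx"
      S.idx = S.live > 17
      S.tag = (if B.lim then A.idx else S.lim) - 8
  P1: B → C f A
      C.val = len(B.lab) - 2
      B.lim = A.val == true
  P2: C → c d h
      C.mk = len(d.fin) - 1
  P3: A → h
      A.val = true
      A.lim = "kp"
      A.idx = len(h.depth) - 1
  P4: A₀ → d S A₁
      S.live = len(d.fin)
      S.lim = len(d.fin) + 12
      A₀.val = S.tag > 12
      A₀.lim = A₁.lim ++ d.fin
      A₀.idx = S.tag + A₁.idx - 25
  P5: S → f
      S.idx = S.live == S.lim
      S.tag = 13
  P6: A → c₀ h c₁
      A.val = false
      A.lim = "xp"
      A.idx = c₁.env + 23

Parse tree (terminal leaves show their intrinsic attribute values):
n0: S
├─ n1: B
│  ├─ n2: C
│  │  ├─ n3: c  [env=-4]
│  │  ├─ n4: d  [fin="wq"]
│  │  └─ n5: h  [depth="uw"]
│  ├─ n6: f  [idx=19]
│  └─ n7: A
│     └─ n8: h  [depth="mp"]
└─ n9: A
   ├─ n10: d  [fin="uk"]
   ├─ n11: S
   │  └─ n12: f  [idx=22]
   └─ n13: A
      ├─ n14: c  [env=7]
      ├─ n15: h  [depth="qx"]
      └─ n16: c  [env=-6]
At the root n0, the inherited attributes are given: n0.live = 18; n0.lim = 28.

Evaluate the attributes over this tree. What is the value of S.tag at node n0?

-3

1. n0.live = 18  [given at root]
2. n0.lim = 28  [given at root]
3. n1.ok = true  [S.live > 17]
4. n1.lab = "yx"  ["yx"]
5. n2.val = 0  [len(B.lab) - 2]
6. n3.env = -4  [terminal]
7. n4.fin = "wq"  [terminal]
8. n5.depth = "uw"  [terminal]
9. n2.mk = 1  [len(d.fin) - 1]
10. n6.idx = 19  [terminal]
11. n8.depth = "mp"  [terminal]
12. n7.val = true  [true]
13. n7.lim = "kp"  ["kp"]
14. n7.idx = 1  [len(h.depth) - 1]
15. n1.lim = true  [A.val == true]
16. n10.fin = "uk"  [terminal]
17. n11.live = 2  [len(d.fin)]
18. n11.lim = 14  [len(d.fin) + 12]
19. n12.idx = 22  [terminal]
20. n11.idx = false  [S.live == S.lim]
21. n11.tag = 13  [13]
22. n14.env = 7  [terminal]
23. n15.depth = "qx"  [terminal]
24. n16.env = -6  [terminal]
25. n13.val = false  [false]
26. n13.lim = "xp"  ["xp"]
27. n13.idx = 17  [c₁.env + 23]
28. n9.val = true  [S.tag > 12]
29. n9.lim = "xpuk"  [A₁.lim ++ d.fin]
30. n9.idx = 5  [S.tag + A₁.idx - 25]
31. n0.idx = true  [S.live > 17]
32. n0.tag = -3  [(if B.lim then A.idx else S.lim) - 8]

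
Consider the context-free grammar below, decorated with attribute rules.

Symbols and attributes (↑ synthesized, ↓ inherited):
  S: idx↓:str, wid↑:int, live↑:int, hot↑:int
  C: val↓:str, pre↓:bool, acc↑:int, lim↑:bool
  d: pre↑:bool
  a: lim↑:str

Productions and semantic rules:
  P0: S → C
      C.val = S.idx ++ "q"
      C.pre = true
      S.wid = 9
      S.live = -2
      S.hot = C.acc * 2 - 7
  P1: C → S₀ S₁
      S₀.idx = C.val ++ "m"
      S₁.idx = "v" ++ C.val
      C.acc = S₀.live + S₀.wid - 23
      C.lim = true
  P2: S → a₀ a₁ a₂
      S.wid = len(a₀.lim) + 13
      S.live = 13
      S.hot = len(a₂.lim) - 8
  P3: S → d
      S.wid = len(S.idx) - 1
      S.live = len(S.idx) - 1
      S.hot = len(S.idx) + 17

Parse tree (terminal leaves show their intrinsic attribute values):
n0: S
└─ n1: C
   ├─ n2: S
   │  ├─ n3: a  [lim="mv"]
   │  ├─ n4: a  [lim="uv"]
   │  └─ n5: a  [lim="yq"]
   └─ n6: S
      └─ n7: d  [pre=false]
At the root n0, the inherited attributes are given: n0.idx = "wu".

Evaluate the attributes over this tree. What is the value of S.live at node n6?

1. n0.idx = "wu"  [given at root]
2. n1.val = "wuq"  [S.idx ++ "q"]
3. n1.pre = true  [true]
4. n2.idx = "wuqm"  [C.val ++ "m"]
5. n3.lim = "mv"  [terminal]
6. n4.lim = "uv"  [terminal]
7. n5.lim = "yq"  [terminal]
8. n2.wid = 15  [len(a₀.lim) + 13]
9. n2.live = 13  [13]
10. n2.hot = -6  [len(a₂.lim) - 8]
11. n6.idx = "vwuq"  ["v" ++ C.val]
12. n7.pre = false  [terminal]
13. n6.wid = 3  [len(S.idx) - 1]
14. n6.live = 3  [len(S.idx) - 1]
15. n6.hot = 21  [len(S.idx) + 17]
16. n1.acc = 5  [S₀.live + S₀.wid - 23]
17. n1.lim = true  [true]
18. n0.wid = 9  [9]
19. n0.live = -2  [-2]
20. n0.hot = 3  [C.acc * 2 - 7]

3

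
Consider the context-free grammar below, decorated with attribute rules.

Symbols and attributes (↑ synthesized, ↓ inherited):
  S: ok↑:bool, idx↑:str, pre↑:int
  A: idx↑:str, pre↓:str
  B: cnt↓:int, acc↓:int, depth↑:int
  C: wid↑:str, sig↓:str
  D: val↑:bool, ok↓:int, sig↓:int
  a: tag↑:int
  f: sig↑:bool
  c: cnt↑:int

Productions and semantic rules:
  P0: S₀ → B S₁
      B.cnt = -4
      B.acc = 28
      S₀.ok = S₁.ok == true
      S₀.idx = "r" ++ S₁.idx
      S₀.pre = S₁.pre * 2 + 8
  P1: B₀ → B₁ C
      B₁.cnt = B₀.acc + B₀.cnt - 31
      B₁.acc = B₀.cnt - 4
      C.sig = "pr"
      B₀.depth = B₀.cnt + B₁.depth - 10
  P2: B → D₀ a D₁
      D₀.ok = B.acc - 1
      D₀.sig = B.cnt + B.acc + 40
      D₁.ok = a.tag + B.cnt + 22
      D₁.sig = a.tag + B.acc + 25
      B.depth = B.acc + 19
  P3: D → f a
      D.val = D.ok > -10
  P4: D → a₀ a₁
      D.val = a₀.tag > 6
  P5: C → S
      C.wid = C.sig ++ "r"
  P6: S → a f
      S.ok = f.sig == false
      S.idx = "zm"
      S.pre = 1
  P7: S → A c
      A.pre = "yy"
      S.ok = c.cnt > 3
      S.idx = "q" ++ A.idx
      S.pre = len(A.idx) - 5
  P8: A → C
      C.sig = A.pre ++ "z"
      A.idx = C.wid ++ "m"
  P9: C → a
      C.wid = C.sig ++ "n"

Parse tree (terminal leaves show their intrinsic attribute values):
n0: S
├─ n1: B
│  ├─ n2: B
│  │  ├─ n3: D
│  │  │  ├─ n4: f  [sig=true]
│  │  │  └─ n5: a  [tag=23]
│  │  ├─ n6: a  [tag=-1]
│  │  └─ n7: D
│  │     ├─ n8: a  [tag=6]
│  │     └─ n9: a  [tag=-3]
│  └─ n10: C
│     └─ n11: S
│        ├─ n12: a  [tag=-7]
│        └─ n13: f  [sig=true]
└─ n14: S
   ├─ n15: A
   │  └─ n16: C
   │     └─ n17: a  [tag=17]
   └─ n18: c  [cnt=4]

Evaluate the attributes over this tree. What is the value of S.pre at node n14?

1. n1.cnt = -4  [-4]
2. n1.acc = 28  [28]
3. n2.cnt = -7  [B₀.acc + B₀.cnt - 31]
4. n2.acc = -8  [B₀.cnt - 4]
5. n3.ok = -9  [B.acc - 1]
6. n3.sig = 25  [B.cnt + B.acc + 40]
7. n4.sig = true  [terminal]
8. n5.tag = 23  [terminal]
9. n3.val = true  [D.ok > -10]
10. n6.tag = -1  [terminal]
11. n7.ok = 14  [a.tag + B.cnt + 22]
12. n7.sig = 16  [a.tag + B.acc + 25]
13. n8.tag = 6  [terminal]
14. n9.tag = -3  [terminal]
15. n7.val = false  [a₀.tag > 6]
16. n2.depth = 11  [B.acc + 19]
17. n10.sig = "pr"  ["pr"]
18. n12.tag = -7  [terminal]
19. n13.sig = true  [terminal]
20. n11.ok = false  [f.sig == false]
21. n11.idx = "zm"  ["zm"]
22. n11.pre = 1  [1]
23. n10.wid = "prr"  [C.sig ++ "r"]
24. n1.depth = -3  [B₀.cnt + B₁.depth - 10]
25. n15.pre = "yy"  ["yy"]
26. n16.sig = "yyz"  [A.pre ++ "z"]
27. n17.tag = 17  [terminal]
28. n16.wid = "yyzn"  [C.sig ++ "n"]
29. n15.idx = "yyznm"  [C.wid ++ "m"]
30. n18.cnt = 4  [terminal]
31. n14.ok = true  [c.cnt > 3]
32. n14.idx = "qyyznm"  ["q" ++ A.idx]
33. n14.pre = 0  [len(A.idx) - 5]
34. n0.ok = true  [S₁.ok == true]
35. n0.idx = "rqyyznm"  ["r" ++ S₁.idx]
36. n0.pre = 8  [S₁.pre * 2 + 8]

0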